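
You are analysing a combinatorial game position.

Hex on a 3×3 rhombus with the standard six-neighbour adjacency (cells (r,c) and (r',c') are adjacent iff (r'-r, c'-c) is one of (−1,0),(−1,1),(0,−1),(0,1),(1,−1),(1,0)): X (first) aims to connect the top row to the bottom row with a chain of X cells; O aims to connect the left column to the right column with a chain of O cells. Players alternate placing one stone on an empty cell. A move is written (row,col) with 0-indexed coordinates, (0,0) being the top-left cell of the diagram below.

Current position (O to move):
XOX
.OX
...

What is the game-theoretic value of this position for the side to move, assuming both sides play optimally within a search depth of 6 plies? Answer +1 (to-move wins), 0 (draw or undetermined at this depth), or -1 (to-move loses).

value(XOX/.OX/..., O) = -1

p1 O@[XOX/.OX/...]: (1,0)[XOX/OOX/...]-1* (2,0)[XOX/.OX/O..]-1 (2,1)[XOX/.OX/.O.]-1 (2,2)[XOX/.OX/..O]-1
p2 X@[XOX/OOX/...]: (2,0)[XOX/OOX/X..]+1* (2,1)[XOX/OOX/.X.]+1 (2,2)[XOX/OOX/..X]+1
p3 O@[XOX/OOX/X..]: (2,1)[XOX/OOX/XO.]-1* (2,2)[XOX/OOX/X.O]-1
p4 X@[XOX/OOX/XO.]: (2,2)[XOX/OOX/XOX]+1*
p5 O@[XOX/OOX/XOX] terminal -1; root [XOX/.OX/...] d6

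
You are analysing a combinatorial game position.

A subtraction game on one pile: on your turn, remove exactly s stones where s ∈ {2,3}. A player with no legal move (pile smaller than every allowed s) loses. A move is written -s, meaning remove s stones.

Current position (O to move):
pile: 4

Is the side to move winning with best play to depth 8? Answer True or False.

p1 O@[4]: -2[2]-1 -3[1]+1*
p2 X@[1] terminal -1; root [4] d8

O winning at [4]: True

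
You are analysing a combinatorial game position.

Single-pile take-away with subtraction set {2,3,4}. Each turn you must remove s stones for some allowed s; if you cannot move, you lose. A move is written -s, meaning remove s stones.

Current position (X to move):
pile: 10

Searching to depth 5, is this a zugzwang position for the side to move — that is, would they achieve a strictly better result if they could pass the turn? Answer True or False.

ply 1, X at 10 | -2=-1→8; -3=+1→7*; -4=+1→6
ply 2, O at 7 | -2=-1→5*; -3=-1→4; -4=-1→3
ply 3, X at 5 | -2=-1→3; -3=-1→2; -4=+1→1*
ply 4: 1 is terminal -1 (O); from 10 depth 5
suppose X passes — search the same position with O to move:
pass> ply 1, O at 10 | -2=-1→8; -3=+1→7*; -4=+1→6
pass> ply 2, X at 7 | -2=-1→5*; -3=-1→4; -4=-1→3
pass> ply 3, O at 5 | -2=-1→3; -3=-1→2; -4=+1→1*
pass> ply 4: 1 is terminal -1 (X); from 10 depth 5
for X: play +1, pass -1

zugzwang(10, X) = False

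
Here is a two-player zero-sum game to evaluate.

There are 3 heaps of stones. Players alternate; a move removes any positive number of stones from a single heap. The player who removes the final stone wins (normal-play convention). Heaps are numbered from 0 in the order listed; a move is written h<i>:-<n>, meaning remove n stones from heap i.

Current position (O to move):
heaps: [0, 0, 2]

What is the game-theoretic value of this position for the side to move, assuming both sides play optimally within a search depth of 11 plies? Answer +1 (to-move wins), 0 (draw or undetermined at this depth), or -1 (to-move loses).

ply 1, O at (0,0,2) | h2:-1=-1→(0,0,1); h2:-2=+1→(0,0,0)*
ply 2: (0,0,0) is terminal -1 (X); from (0,0,2) depth 11

value((0,0,2), O) = +1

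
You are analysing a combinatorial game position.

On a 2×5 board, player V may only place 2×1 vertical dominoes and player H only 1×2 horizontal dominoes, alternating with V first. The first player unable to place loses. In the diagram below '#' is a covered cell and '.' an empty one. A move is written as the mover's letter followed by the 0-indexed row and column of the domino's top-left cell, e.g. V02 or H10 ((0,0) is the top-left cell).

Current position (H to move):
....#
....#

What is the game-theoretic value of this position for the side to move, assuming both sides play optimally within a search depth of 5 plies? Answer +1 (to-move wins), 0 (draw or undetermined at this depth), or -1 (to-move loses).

value(....#/....#, H) = +1

ply 1, H at ....#/....# | H00=-1→##..#/....#; H01=+1→.##.#/....#*; H02=-1→..###/....#; H10=-1→....#/##..#; H11=+1→....#/.##.#; H12=-1→....#/..###
ply 2, V at .##.#/....# | V00=-1→###.#/#...#*; V03=-1→.####/...##
ply 3, H at ###.#/#...# | H11=-1→###.#/###.#; H12=+1→###.#/#.###*
ply 4: ###.#/#.### is terminal -1 (V); from ....#/....# depth 5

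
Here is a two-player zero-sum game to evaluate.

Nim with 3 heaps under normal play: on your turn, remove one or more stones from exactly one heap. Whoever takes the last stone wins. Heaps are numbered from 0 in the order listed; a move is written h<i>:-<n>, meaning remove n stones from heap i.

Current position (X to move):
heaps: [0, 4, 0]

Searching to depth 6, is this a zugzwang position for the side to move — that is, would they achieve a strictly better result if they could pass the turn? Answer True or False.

zugzwang((0,4,0), X) = False

p1 X@[(0,4,0)]: h1:-1[(0,3,0)]-1 h1:-2[(0,2,0)]-1 h1:-3[(0,1,0)]-1 h1:-4[(0,0,0)]+1*
p2 O@[(0,0,0)] terminal -1; root [(0,4,0)] d6
pass branch (O moves first from the same position):
  | p1 O@[(0,4,0)]: h1:-1[(0,3,0)]-1 h1:-2[(0,2,0)]-1 h1:-3[(0,1,0)]-1 h1:-4[(0,0,0)]+1*
  | p2 X@[(0,0,0)] terminal -1; root [(0,4,0)] d6
X moving scores +1; X passing scores -1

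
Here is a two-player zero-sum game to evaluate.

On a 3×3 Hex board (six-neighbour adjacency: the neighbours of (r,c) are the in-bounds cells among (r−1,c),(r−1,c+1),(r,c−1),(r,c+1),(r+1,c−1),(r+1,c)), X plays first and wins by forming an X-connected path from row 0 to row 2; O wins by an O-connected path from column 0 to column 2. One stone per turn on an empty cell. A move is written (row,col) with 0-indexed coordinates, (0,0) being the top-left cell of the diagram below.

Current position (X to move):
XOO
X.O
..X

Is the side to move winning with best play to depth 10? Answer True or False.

X winning at [XOO/X.O/..X]: True

p1 X@[XOO/X.O/..X]: (1,1)[XOO/XXO/..X]+1* (2,0)[XOO/X.O/X.X]+1 (2,1)[XOO/X.O/.XX]+1
p2 O@[XOO/XXO/..X]: (2,0)[XOO/XXO/O.X]-1* (2,1)[XOO/XXO/.OX]-1
p3 X@[XOO/XXO/O.X]: (2,1)[XOO/XXO/OXX]+1*
p4 O@[XOO/XXO/OXX] terminal -1; root [XOO/X.O/..X] d10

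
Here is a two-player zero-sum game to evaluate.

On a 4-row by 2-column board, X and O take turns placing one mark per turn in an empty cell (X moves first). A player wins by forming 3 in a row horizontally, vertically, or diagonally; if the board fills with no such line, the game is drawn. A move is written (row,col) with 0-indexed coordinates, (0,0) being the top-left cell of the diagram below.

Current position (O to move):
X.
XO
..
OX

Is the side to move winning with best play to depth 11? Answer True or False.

p1 O@[X./XO/../OX]: (0,1)[XO/XO/../OX]-1 (2,0)[X./XO/O./OX]+0* (2,1)[X./XO/.O/OX]-1
p2 X@[X./XO/O./OX]: (0,1)[XX/XO/O./OX]+0* (2,1)[X./XO/OX/OX]+0
p3 O@[XX/XO/O./OX]: (2,1)[XX/XO/OO/OX]+0*
p4 X@[XX/XO/OO/OX] terminal +0; root [X./XO/../OX] d11

O winning at [X./XO/../OX]: False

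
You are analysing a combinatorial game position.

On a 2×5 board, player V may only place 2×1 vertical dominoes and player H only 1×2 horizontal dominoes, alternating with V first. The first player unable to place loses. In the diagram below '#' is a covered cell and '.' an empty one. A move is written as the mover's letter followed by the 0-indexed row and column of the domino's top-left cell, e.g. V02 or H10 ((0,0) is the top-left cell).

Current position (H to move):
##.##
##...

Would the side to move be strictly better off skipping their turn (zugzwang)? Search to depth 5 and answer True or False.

ply 1, H at ##.##/##... | H12=+1→##.##/####.*; H13=-1→##.##/##.##
ply 2: ##.##/####. is terminal -1 (V); from ##.##/##... depth 5
suppose H passes — search the same position with V to move:
pass> ply 1, V at ##.##/##... | V02=-1→#####/###..*
pass> ply 2, H at #####/###.. | H13=+1→#####/#####*
pass> ply 3: #####/##### is terminal -1 (V); from ##.##/##... depth 5
for H: play +1, pass +1

zugzwang(##.##/##..., H) = False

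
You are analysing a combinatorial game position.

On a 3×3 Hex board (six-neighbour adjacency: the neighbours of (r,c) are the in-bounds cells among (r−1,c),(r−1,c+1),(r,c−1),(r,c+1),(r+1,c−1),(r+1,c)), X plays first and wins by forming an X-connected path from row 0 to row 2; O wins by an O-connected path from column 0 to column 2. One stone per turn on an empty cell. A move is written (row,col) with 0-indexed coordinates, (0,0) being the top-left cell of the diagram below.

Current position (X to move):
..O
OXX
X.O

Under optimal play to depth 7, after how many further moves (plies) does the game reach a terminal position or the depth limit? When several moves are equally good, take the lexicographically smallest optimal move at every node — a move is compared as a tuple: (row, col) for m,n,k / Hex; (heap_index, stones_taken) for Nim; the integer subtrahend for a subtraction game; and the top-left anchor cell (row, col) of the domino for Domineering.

PV length from [..O/OXX/X.O]: 1 ply

ply 1, X at ..O/OXX/X.O | (0,0)=-1→X.O/OXX/X.O; (0,1)=+1→.XO/OXX/X.O*; (2,1)=-1→..O/OXX/XXO
ply 2: .XO/OXX/X.O is terminal -1 (O); from ..O/OXX/X.O depth 7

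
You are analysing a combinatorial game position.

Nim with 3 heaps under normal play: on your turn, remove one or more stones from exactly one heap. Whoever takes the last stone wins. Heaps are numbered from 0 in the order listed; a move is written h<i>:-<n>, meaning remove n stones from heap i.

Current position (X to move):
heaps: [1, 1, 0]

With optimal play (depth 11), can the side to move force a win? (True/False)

ply 1, X at (1,1,0) | h0:-1=-1→(0,1,0)*; h1:-1=-1→(1,0,0)
ply 2, O at (0,1,0) | h1:-1=+1→(0,0,0)*
ply 3: (0,0,0) is terminal -1 (X); from (1,1,0) depth 11

X winning at [(1,1,0)]: False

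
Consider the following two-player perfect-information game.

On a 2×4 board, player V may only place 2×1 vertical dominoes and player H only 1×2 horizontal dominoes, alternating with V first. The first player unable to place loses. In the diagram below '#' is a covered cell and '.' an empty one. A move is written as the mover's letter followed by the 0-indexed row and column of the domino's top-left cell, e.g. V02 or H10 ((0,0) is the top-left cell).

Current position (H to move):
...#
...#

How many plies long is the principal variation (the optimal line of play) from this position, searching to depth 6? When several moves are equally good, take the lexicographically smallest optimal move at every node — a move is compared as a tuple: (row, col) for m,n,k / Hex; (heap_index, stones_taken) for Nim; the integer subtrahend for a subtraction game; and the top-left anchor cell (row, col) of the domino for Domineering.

PV length from [...#/...#]: 3 plies

ply 1, H at ...#/...# | H00=+1→##.#/...#*; H01=+1→.###/...#; H10=+1→...#/##.#; H11=+1→...#/.###
ply 2, V at ##.#/...# | V02=-1→####/..##*
ply 3, H at ####/..## | H10=+1→####/####*
ply 4: ####/#### is terminal -1 (V); from ...#/...# depth 6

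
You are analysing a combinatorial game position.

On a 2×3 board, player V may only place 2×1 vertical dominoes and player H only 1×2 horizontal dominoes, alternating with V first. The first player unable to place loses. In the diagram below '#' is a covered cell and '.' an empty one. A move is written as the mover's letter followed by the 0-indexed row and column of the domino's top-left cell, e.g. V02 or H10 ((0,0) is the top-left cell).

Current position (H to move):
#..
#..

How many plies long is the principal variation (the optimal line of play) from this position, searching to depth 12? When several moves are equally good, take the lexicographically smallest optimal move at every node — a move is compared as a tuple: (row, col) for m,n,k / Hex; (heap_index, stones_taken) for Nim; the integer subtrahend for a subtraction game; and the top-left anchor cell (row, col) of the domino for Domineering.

ply 1, H at #../#.. | H01=+1→###/#..*; H11=+1→#../###
ply 2: ###/#.. is terminal -1 (V); from #../#.. depth 12

PV length from [#../#..]: 1 ply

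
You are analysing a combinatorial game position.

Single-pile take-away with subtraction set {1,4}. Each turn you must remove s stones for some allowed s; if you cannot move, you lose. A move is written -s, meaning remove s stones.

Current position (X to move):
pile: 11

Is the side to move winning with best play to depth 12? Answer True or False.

ply 1, X at 11 | -1=+1→10*; -4=+1→7
ply 2, O at 10 | -1=-1→9*; -4=-1→6
ply 3, X at 9 | -1=-1→8; -4=+1→5*
ply 4, O at 5 | -1=-1→4*; -4=-1→1
ply 5, X at 4 | -1=-1→3; -4=+1→0*
ply 6: 0 is terminal -1 (O); from 11 depth 12

X winning at [11]: True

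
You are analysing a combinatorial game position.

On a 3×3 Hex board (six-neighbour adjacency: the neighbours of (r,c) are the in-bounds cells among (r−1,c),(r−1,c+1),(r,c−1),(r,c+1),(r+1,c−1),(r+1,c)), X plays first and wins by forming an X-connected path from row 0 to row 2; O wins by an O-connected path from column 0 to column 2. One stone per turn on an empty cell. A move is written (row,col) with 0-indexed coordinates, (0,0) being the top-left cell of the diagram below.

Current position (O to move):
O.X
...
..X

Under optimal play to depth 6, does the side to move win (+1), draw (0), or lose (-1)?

value(O.X/.../..X, O) = -1

p1 O@[O.X/.../..X]: (0,1)[OOX/.../..X]-1* (1,0)[O.X/O../..X]-1 (1,1)[O.X/.O./..X]-1 (1,2)[O.X/..O/..X]-1 (2,0)[O.X/.../O.X]-1 (2,1)[O.X/.../.OX]-1
p2 X@[OOX/.../..X]: (1,0)[OOX/X../..X]+1* (1,1)[OOX/.X./..X]+1 (1,2)[OOX/..X/..X]+1 (2,0)[OOX/.../X.X]+1 (2,1)[OOX/.../.XX]+1
p3 O@[OOX/X../..X]: (1,1)[OOX/XO./..X]-1* (1,2)[OOX/X.O/..X]-1 (2,0)[OOX/X../O.X]-1 (2,1)[OOX/X../.OX]-1
p4 X@[OOX/XO./..X]: (1,2)[OOX/XOX/..X]+1* (2,0)[OOX/XO./X.X]-1 (2,1)[OOX/XO./.XX]-1
p5 O@[OOX/XOX/..X] terminal -1; root [O.X/.../..X] d6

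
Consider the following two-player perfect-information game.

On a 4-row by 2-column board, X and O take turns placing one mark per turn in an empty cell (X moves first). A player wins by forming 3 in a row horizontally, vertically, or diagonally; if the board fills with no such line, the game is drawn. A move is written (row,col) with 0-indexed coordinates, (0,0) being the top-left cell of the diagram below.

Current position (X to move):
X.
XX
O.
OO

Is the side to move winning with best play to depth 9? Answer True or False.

X winning at [X./XX/O./OO]: False

p1 X@[X./XX/O./OO]: (0,1)[XX/XX/O./OO]+0* (2,1)[X./XX/OX/OO]+0
p2 O@[XX/XX/O./OO]: (2,1)[XX/XX/OO/OO]+0*
p3 X@[XX/XX/OO/OO] terminal +0; root [X./XX/O./OO] d9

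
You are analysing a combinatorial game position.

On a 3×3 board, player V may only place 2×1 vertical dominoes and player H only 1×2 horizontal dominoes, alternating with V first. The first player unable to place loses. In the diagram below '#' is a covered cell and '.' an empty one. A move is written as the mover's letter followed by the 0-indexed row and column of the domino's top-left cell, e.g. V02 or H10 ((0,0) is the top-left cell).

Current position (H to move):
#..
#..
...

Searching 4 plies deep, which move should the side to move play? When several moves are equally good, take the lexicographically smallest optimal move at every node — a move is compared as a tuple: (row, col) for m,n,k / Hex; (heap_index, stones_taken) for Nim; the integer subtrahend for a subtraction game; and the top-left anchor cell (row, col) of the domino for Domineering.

H's best at [#../#../...]: H11

[#../#../...] H move#1: H01:-1/###/#../..., H11:+1/#../###/...*, H20:-1/#../#../##., H21:-1/#../#../.##
[#../###/...] end (terminal -1, V#2); searched #../#../... to 4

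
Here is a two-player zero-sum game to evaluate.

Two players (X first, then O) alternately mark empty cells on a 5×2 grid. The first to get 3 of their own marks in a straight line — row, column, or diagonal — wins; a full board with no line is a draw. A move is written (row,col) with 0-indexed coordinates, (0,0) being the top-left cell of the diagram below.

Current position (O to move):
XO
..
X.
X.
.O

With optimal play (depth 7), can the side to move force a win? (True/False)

p1 O@[XO/../X./X./.O]: (1,0)[XO/O./X./X./.O]-1* (1,1)[XO/.O/X./X./.O]-1 (2,1)[XO/../XO/X./.O]-1 (3,1)[XO/../X./XO/.O]-1 (4,0)[XO/../X./X./OO]-1
p2 X@[XO/O./X./X./.O]: (1,1)[XO/OX/X./X./.O]+0 (2,1)[XO/O./XX/X./.O]+0 (3,1)[XO/O./X./XX/.O]+0 (4,0)[XO/O./X./X./XO]+1*
p3 O@[XO/O./X./X./XO] terminal -1; root [XO/../X./X./.O] d7

O winning at [XO/../X./X./.O]: False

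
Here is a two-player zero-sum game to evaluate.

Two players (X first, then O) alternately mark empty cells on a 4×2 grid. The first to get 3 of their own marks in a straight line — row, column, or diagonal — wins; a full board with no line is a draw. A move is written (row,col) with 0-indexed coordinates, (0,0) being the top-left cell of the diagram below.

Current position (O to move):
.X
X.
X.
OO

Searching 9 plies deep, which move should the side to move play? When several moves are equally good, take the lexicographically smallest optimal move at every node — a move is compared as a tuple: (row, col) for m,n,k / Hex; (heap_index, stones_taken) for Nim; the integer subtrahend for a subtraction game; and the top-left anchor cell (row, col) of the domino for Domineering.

O's best at [.X/X./X./OO]: (0,0)

p1 O@[.X/X./X./OO]: (0,0)[OX/X./X./OO]+0* (1,1)[.X/XO/X./OO]-1 (2,1)[.X/X./XO/OO]-1
p2 X@[OX/X./X./OO]: (1,1)[OX/XX/X./OO]+0* (2,1)[OX/X./XX/OO]+0
p3 O@[OX/XX/X./OO]: (2,1)[OX/XX/XO/OO]+0*
p4 X@[OX/XX/XO/OO] terminal +0; root [.X/X./X./OO] d9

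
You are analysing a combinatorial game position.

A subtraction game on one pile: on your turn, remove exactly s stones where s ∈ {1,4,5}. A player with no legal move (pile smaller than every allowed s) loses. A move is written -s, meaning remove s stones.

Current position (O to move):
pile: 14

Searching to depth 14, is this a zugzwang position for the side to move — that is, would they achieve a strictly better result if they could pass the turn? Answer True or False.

[14] O move#1: -1:-1/13, -4:+1/10*, -5:-1/9
[10] X move#2: -1:-1/9*, -4:-1/6, -5:-1/5
[9] O move#3: -1:+1/8*, -4:-1/5, -5:-1/4
[8] X move#4: -1:-1/7*, -4:-1/4, -5:-1/3
[7] O move#5: -1:-1/6, -4:-1/3, -5:+1/2*
[2] X move#6: -1:-1/1*
[1] O move#7: -1:+1/0*
[0] end (terminal -1, X#8); searched 14 to 14
suppose O passes — search the same position with X to move:
pass> [14] X move#1: -1:-1/13, -4:+1/10*, -5:-1/9
pass> [10] O move#2: -1:-1/9*, -4:-1/6, -5:-1/5
pass> [9] X move#3: -1:+1/8*, -4:-1/5, -5:-1/4
pass> [8] O move#4: -1:-1/7*, -4:-1/4, -5:-1/3
pass> [7] X move#5: -1:-1/6, -4:-1/3, -5:+1/2*
pass> [2] O move#6: -1:-1/1*
pass> [1] X move#7: -1:+1/0*
pass> [0] end (terminal -1, O#8); searched 14 to 14
for O: play +1, pass -1

zugzwang(14, O) = False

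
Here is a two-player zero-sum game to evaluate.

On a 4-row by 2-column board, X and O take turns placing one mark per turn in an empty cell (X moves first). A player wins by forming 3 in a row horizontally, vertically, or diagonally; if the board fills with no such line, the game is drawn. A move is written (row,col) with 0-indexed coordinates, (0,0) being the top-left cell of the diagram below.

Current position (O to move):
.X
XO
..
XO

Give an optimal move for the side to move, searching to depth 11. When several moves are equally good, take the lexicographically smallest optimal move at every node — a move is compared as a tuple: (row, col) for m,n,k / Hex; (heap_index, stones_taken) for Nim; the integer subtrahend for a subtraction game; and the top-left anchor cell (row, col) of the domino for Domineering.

ply 1, O at .X/XO/../XO | (0,0)=-1→OX/XO/../XO; (2,0)=+0→.X/XO/O./XO; (2,1)=+1→.X/XO/.O/XO*
ply 2: .X/XO/.O/XO is terminal -1 (X); from .X/XO/../XO depth 11

O's best at [.X/XO/../XO]: (2,1)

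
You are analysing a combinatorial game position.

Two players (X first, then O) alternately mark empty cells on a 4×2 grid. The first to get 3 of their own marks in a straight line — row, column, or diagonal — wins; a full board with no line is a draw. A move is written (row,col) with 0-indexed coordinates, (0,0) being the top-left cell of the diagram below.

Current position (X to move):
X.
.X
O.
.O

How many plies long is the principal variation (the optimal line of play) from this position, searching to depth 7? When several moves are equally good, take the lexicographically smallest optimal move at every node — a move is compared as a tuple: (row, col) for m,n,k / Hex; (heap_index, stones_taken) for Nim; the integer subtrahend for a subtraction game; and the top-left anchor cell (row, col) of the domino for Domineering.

PV length from [X./.X/O./.O]: 4 plies

[X./.X/O./.O] X move#1: (0,1):+0/XX/.X/O./.O*, (1,0):+0/X./XX/O./.O, (2,1):+0/X./.X/OX/.O, (3,0):+0/X./.X/O./XO
[XX/.X/O./.O] O move#2: (1,0):-1/XX/OX/O./.O, (2,1):+0/XX/.X/OO/.O*, (3,0):-1/XX/.X/O./OO
[XX/.X/OO/.O] X move#3: (1,0):+0/XX/XX/OO/.O*, (3,0):+0/XX/.X/OO/XO
[XX/XX/OO/.O] O move#4: (3,0):+0/XX/XX/OO/OO*
[XX/XX/OO/OO] end (terminal +0, X#5); searched X./.X/O./.O to 7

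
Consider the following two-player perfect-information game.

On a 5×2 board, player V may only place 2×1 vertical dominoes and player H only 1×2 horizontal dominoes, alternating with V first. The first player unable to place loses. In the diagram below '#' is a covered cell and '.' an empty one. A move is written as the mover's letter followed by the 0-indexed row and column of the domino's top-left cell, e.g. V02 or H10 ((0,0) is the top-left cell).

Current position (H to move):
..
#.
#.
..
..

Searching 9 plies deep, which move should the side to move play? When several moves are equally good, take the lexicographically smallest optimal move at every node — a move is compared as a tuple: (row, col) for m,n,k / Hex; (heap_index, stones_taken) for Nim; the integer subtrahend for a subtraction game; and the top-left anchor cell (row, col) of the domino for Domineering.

H's best at [../#./#./../..]: H30

p1 H@[../#./#./../..]: H00[##/#./#./../..]-1 H30[../#./#./##/..]+1* H40[../#./#./../##]+1
p2 V@[../#./#./##/..]: V01[.#/##/#./##/..]-1* V11[../##/##/##/..]-1
p3 H@[.#/##/#./##/..]: H40[.#/##/#./##/##]+1*
p4 V@[.#/##/#./##/##] terminal -1; root [../#./#./../..] d9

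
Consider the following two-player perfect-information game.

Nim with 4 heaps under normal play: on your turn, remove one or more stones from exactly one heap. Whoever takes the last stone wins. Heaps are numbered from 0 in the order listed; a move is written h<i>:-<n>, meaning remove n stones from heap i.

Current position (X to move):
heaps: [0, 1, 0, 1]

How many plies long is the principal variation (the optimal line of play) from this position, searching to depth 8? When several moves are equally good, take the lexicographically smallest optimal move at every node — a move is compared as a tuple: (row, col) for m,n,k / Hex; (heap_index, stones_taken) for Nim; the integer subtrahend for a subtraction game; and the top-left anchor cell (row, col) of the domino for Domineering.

p1 X@[(0,1,0,1)]: h1:-1[(0,0,0,1)]-1* h3:-1[(0,1,0,0)]-1
p2 O@[(0,0,0,1)]: h3:-1[(0,0,0,0)]+1*
p3 X@[(0,0,0,0)] terminal -1; root [(0,1,0,1)] d8

PV length from [(0,1,0,1)]: 2 plies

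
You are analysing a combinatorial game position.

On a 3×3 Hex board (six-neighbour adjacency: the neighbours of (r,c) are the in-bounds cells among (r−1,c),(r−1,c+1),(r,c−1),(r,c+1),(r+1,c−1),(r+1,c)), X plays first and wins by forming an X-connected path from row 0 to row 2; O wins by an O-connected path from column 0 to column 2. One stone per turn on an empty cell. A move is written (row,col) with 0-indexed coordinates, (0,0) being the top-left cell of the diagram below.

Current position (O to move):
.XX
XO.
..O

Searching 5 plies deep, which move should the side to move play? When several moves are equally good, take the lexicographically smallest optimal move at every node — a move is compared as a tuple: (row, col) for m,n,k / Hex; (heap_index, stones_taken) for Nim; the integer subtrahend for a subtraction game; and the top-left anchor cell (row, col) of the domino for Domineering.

[.XX/XO./..O] O move#1: (0,0):-1/OXX/XO./..O, (1,2):-1/.XX/XOO/..O, (2,0):+1/.XX/XO./O.O*, (2,1):-1/.XX/XO./.OO
[.XX/XO./O.O] X move#2: (0,0):-1/XXX/XO./O.O*, (1,2):-1/.XX/XOX/O.O, (2,1):-1/.XX/XO./OXO
[XXX/XO./O.O] O move#3: (1,2):+1/XXX/XOO/O.O*, (2,1):+1/XXX/XO./OOO
[XXX/XOO/O.O] end (terminal -1, X#4); searched .XX/XO./..O to 5

O's best at [.XX/XO./..O]: (2,0)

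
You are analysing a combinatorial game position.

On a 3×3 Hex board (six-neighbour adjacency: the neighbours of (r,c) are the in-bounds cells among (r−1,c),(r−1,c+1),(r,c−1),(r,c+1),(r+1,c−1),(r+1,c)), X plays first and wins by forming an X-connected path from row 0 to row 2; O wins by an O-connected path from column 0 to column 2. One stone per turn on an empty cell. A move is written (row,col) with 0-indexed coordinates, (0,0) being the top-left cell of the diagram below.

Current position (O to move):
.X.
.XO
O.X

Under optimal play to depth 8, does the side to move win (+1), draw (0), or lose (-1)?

value(.X./.XO/O.X, O) = +1

p1 O@[.X./.XO/O.X]: (0,0)[OX./.XO/O.X]-1 (0,2)[.XO/.XO/O.X]-1 (1,0)[.X./OXO/O.X]-1 (2,1)[.X./.XO/OOX]+1*
p2 X@[.X./.XO/OOX] terminal -1; root [.X./.XO/O.X] d8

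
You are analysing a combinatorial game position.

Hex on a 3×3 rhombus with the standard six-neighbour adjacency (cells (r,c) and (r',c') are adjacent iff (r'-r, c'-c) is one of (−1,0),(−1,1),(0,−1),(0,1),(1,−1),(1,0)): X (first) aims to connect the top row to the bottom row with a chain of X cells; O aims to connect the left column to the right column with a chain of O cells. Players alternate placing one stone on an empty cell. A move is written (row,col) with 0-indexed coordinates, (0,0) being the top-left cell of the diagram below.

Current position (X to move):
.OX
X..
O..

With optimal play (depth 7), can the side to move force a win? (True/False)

[.OX/X../O..] X move#1: (0,0):-1/XOX/X../O.., (1,1):-1/.OX/XX./O.., (1,2):+1/.OX/X.X/O..*, (2,1):+1/.OX/X../OX., (2,2):-1/.OX/X../O.X
[.OX/X.X/O..] O move#2: (0,0):-1/OOX/X.X/O..*, (1,1):-1/.OX/XOX/O.., (2,1):-1/.OX/X.X/OO., (2,2):-1/.OX/X.X/O.O
[OOX/X.X/O..] X move#3: (1,1):+1/OOX/XXX/O..*, (2,1):+1/OOX/X.X/OX., (2,2):+1/OOX/X.X/O.X
[OOX/XXX/O..] O move#4: (2,1):-1/OOX/XXX/OO.*, (2,2):-1/OOX/XXX/O.O
[OOX/XXX/OO.] X move#5: (2,2):+1/OOX/XXX/OOX*
[OOX/XXX/OOX] end (terminal -1, O#6); searched .OX/X../O.. to 7

X winning at [.OX/X../O..]: True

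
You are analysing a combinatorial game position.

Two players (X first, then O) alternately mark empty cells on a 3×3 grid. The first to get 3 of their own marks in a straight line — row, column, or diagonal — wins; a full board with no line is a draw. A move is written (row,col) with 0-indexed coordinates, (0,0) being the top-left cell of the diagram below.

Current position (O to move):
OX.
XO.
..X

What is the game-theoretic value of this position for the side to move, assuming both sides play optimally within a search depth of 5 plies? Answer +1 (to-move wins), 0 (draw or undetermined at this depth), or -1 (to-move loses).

value(OX./XO./..X, O) = 0

ply 1, O at OX./XO./..X | (0,2)=+0→OXO/XO./..X*; (1,2)=+0→OX./XOO/..X; (2,0)=+0→OX./XO./O.X; (2,1)=+0→OX./XO./.OX
ply 2, X at OXO/XO./..X | (1,2)=-1→OXO/XOX/..X; (2,0)=+0→OXO/XO./X.X*; (2,1)=-1→OXO/XO./.XX
ply 3, O at OXO/XO./X.X | (1,2)=-1→OXO/XOO/X.X; (2,1)=+0→OXO/XO./XOX*
ply 4, X at OXO/XO./XOX | (1,2)=+0→OXO/XOX/XOX*
ply 5: OXO/XOX/XOX is terminal +0 (O); from OX./XO./..X depth 5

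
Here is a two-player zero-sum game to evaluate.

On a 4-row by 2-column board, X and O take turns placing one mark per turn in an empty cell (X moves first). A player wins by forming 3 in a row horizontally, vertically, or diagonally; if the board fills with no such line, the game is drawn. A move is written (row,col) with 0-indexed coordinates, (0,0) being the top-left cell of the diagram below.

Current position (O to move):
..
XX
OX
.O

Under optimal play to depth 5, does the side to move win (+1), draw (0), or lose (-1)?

p1 O@[../XX/OX/.O]: (0,0)[O./XX/OX/.O]-1 (0,1)[.O/XX/OX/.O]+0* (3,0)[../XX/OX/OO]-1
p2 X@[.O/XX/OX/.O]: (0,0)[XO/XX/OX/.O]+0* (3,0)[.O/XX/OX/XO]+0
p3 O@[XO/XX/OX/.O]: (3,0)[XO/XX/OX/OO]+0*
p4 X@[XO/XX/OX/OO] terminal +0; root [../XX/OX/.O] d5

value(../XX/OX/.O, O) = 0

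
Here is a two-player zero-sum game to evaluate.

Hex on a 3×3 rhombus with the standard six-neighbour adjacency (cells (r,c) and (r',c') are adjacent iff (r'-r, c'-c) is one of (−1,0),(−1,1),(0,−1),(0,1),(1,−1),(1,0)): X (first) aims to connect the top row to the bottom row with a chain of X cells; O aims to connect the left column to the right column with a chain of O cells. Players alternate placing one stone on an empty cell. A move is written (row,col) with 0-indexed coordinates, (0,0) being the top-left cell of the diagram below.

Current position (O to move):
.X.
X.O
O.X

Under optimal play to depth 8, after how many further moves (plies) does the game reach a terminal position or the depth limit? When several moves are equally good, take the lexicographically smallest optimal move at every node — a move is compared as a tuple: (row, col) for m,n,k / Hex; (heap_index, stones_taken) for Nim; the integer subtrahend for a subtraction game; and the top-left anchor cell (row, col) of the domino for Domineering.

ply 1, O at .X./X.O/O.X | (0,0)=+1→OX./X.O/O.X*; (0,2)=+1→.XO/X.O/O.X; (1,1)=+1→.X./XOO/O.X; (2,1)=+1→.X./X.O/OOX
ply 2, X at OX./X.O/O.X | (0,2)=-1→OXX/X.O/O.X*; (1,1)=-1→OX./XXO/O.X; (2,1)=-1→OX./X.O/OXX
ply 3, O at OXX/X.O/O.X | (1,1)=+1→OXX/XOO/O.X*; (2,1)=+1→OXX/X.O/OOX
ply 4: OXX/XOO/O.X is terminal -1 (X); from .X./X.O/O.X depth 8

PV length from [.X./X.O/O.X]: 3 plies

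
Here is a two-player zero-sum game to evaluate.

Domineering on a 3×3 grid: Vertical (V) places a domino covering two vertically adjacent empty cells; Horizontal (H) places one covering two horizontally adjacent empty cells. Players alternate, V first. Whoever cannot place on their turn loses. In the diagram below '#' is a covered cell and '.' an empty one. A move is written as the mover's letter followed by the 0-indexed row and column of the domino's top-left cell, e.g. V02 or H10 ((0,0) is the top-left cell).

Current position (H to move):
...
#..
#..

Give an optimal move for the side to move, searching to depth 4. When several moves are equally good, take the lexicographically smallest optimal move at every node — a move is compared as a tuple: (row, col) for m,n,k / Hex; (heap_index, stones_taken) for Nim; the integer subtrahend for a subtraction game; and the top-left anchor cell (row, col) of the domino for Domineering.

H's best at [.../#../#..]: H11

p1 H@[.../#../#..]: H00[##./#../#..]-1 H01[.##/#../#..]-1 H11[.../###/#..]+1* H21[.../#../###]-1
p2 V@[.../###/#..] terminal -1; root [.../#../#..] d4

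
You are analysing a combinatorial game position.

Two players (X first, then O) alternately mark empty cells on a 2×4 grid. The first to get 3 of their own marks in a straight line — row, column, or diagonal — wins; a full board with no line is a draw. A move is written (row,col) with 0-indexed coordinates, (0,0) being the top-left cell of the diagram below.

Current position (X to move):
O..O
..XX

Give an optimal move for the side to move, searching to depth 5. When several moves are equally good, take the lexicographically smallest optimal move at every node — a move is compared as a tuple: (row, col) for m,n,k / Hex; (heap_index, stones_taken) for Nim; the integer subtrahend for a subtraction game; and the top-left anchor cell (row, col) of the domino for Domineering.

p1 X@[O..O/..XX]: (0,1)[OX.O/..XX]+0 (0,2)[O.XO/..XX]+0 (1,0)[O..O/X.XX]+0 (1,1)[O..O/.XXX]+1*
p2 O@[O..O/.XXX] terminal -1; root [O..O/..XX] d5

X's best at [O..O/..XX]: (1,1)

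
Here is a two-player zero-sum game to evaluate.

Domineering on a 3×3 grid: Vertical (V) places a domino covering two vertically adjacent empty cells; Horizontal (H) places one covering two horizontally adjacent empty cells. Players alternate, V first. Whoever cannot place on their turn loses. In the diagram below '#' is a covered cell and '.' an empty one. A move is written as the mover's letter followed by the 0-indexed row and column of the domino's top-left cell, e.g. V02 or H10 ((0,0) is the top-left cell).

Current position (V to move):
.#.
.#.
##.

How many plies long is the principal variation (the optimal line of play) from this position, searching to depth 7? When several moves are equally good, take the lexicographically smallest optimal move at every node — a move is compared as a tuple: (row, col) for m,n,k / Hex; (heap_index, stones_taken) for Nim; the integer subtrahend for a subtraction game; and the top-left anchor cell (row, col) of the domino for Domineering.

ply 1, V at .#./.#./##. | V00=+1→##./##./##.*; V02=+1→.##/.##/##.; V12=+1→.#./.##/###
ply 2: ##./##./##. is terminal -1 (H); from .#./.#./##. depth 7

PV length from [.#./.#./##.]: 1 ply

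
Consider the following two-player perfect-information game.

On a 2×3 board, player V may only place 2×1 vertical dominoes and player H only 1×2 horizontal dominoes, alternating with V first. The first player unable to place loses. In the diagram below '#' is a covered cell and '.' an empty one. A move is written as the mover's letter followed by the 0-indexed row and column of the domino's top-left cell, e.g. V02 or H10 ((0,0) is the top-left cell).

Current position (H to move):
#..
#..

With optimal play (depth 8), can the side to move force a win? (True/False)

H winning at [#../#..]: True

ply 1, H at #../#.. | H01=+1→###/#..*; H11=+1→#../###
ply 2: ###/#.. is terminal -1 (V); from #../#.. depth 8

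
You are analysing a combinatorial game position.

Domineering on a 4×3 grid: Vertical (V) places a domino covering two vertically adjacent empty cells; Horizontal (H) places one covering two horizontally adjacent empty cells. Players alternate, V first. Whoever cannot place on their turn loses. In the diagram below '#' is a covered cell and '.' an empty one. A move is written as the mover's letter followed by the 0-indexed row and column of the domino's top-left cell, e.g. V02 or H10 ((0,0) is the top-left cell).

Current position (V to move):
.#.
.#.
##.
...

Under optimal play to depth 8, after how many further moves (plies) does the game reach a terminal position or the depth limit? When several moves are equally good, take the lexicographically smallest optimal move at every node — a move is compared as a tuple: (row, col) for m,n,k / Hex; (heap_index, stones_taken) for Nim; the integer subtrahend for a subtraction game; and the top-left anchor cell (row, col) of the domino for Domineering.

PV length from [.#./.#./##./...]: 3 plies

p1 V@[.#./.#./##./...]: V00[##./##./##./...]+1* V02[.##/.##/##./...]+1 V12[.#./.##/###/...]+1 V22[.#./.#./###/..#]+1
p2 H@[##./##./##./...]: H30[##./##./##./##.]-1* H31[##./##./##./.##]-1
p3 V@[##./##./##./##.]: V02[###/###/##./##.]+1* V12[##./###/###/##.]+1 V22[##./##./###/###]+1
p4 H@[###/###/##./##.] terminal -1; root [.#./.#./##./...] d8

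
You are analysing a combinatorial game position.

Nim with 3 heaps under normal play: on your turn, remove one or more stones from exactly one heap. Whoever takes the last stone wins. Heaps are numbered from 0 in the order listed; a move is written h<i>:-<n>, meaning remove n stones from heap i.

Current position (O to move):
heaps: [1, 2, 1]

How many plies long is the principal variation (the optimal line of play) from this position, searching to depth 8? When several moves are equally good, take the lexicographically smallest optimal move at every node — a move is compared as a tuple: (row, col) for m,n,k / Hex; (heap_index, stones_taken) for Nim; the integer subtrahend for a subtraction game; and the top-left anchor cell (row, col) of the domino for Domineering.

PV length from [(1,2,1)]: 3 plies

p1 O@[(1,2,1)]: h0:-1[(0,2,1)]-1 h1:-1[(1,1,1)]-1 h1:-2[(1,0,1)]+1* h2:-1[(1,2,0)]-1
p2 X@[(1,0,1)]: h0:-1[(0,0,1)]-1* h2:-1[(1,0,0)]-1
p3 O@[(0,0,1)]: h2:-1[(0,0,0)]+1*
p4 X@[(0,0,0)] terminal -1; root [(1,2,1)] d8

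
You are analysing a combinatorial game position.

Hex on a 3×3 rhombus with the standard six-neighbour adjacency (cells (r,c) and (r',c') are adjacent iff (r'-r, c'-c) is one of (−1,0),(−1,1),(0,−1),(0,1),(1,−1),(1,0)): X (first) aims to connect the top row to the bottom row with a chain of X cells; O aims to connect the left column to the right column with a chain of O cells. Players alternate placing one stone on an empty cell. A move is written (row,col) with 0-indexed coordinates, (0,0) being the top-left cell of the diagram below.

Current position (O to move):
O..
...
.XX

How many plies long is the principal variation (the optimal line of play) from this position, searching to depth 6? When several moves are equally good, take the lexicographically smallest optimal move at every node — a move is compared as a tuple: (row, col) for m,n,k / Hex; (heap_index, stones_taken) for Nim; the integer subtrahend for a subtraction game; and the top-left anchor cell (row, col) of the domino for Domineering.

[O../.../.XX] O move#1: (0,1):-1/OO./.../.XX, (0,2):+1/O.O/.../.XX*, (1,0):-1/O../O../.XX, (1,1):+1/O../.O./.XX, (1,2):-1/O../..O/.XX, (2,0):-1/O../.../OXX
[O.O/.../.XX] X move#2: (0,1):-1/OXO/.../.XX*, (1,0):-1/O.O/X../.XX, (1,1):-1/O.O/.X./.XX, (1,2):-1/O.O/..X/.XX, (2,0):-1/O.O/.../XXX
[OXO/.../.XX] O move#3: (1,0):-1/OXO/O../.XX, (1,1):+1/OXO/.O./.XX*, (1,2):-1/OXO/..O/.XX, (2,0):-1/OXO/.../OXX
[OXO/.O./.XX] X move#4: (1,0):-1/OXO/XO./.XX*, (1,2):-1/OXO/.OX/.XX, (2,0):-1/OXO/.O./XXX
[OXO/XO./.XX] O move#5: (1,2):-1/OXO/XOO/.XX, (2,0):+1/OXO/XO./OXX*
[OXO/XO./OXX] end (terminal -1, X#6); searched O../.../.XX to 6

PV length from [O../.../.XX]: 5 plies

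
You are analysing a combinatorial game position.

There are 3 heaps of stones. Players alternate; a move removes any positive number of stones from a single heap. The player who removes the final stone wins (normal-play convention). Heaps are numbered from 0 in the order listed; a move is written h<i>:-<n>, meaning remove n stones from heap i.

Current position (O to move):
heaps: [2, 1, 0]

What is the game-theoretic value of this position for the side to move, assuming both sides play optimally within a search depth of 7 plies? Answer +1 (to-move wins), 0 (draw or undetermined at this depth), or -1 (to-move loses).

ply 1, O at (2,1,0) | h0:-1=+1→(1,1,0)*; h0:-2=-1→(0,1,0); h1:-1=-1→(2,0,0)
ply 2, X at (1,1,0) | h0:-1=-1→(0,1,0)*; h1:-1=-1→(1,0,0)
ply 3, O at (0,1,0) | h1:-1=+1→(0,0,0)*
ply 4: (0,0,0) is terminal -1 (X); from (2,1,0) depth 7

value((2,1,0), O) = +1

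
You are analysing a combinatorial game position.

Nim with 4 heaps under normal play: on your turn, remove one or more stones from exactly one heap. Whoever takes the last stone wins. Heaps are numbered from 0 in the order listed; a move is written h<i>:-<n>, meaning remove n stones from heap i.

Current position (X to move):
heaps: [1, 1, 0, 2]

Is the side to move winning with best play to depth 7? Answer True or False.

X winning at [(1,1,0,2)]: True

ply 1, X at (1,1,0,2) | h0:-1=-1→(0,1,0,2); h1:-1=-1→(1,0,0,2); h3:-1=-1→(1,1,0,1); h3:-2=+1→(1,1,0,0)*
ply 2, O at (1,1,0,0) | h0:-1=-1→(0,1,0,0)*; h1:-1=-1→(1,0,0,0)
ply 3, X at (0,1,0,0) | h1:-1=+1→(0,0,0,0)*
ply 4: (0,0,0,0) is terminal -1 (O); from (1,1,0,2) depth 7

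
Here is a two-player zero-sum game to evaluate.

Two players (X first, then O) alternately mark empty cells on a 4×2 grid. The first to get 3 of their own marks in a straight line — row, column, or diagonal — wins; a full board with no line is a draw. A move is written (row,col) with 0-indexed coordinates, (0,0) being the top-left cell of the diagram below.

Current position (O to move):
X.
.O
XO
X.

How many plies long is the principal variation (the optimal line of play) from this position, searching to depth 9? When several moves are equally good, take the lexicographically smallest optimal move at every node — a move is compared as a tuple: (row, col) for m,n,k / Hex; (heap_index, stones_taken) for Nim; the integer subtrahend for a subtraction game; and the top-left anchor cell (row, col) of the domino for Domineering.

PV length from [X./.O/XO/X.]: 1 ply

ply 1, O at X./.O/XO/X. | (0,1)=+1→XO/.O/XO/X.*; (1,0)=+1→X./OO/XO/X.; (3,1)=+1→X./.O/XO/XO
ply 2: XO/.O/XO/X. is terminal -1 (X); from X./.O/XO/X. depth 9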